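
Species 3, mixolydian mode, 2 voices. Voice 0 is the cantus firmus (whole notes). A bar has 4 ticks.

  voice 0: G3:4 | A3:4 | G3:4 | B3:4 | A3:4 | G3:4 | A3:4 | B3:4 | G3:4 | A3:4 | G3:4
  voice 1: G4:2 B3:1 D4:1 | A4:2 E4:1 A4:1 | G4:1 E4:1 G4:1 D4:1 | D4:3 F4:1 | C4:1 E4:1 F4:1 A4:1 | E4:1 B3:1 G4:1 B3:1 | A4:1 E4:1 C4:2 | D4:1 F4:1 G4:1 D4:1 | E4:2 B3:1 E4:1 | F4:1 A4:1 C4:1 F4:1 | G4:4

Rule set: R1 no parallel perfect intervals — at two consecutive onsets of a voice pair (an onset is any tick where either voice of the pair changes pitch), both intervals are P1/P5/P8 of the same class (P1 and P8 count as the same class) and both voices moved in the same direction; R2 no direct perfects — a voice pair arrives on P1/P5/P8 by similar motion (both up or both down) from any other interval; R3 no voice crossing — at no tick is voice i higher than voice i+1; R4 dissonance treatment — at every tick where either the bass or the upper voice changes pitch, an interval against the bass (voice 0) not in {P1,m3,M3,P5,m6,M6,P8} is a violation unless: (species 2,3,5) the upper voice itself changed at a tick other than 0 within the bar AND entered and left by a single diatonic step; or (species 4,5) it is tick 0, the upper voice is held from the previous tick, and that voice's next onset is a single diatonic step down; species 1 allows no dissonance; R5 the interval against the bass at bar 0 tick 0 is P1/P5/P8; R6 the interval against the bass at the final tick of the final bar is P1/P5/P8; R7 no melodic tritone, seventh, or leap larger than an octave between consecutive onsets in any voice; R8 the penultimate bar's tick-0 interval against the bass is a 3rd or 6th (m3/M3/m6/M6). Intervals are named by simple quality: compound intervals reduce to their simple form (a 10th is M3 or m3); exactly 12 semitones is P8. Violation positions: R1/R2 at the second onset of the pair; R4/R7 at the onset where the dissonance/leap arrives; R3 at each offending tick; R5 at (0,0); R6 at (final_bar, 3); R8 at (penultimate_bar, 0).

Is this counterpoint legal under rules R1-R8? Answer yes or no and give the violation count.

No (6 violations)

bar 0: v0=G3 v1=G4 (P8)
bar 1: v0=A3 v1=A4 (P8)
bar 2: v0=G3 v1=G4 (P8)
bar 3: v0=B3 v1=D4 (m3)
bar 4: v0=A3 v1=C4 (m3)
bar 5: v0=G3 v1=E4 (M6)
bar 6: v0=A3 v1=A4 (P8)
bar 7: v0=B3 v1=D4 (m3)
bar 8: v0=G3 v1=E4 (M6)
bar 9: v0=A3 v1=F4 (m6)
bar 10: v0=G3 v1=G4 (P8)
  R2 @ bar1.0: G3/D4 P5 -> A3/A4 P8 similar
  R1 @ bar2.0: A3/A4 P8 -> G3/G4 P8 similar
  R4 @ bar3.3: B3/F4 TT untreated
  R2 @ bar6.0: G3/B3 M3 -> A3/A4 P8 similar
  R7 @ bar6.0: B3->A4 leap 10st
  R4 @ bar7.1: B3/F4 TT untreated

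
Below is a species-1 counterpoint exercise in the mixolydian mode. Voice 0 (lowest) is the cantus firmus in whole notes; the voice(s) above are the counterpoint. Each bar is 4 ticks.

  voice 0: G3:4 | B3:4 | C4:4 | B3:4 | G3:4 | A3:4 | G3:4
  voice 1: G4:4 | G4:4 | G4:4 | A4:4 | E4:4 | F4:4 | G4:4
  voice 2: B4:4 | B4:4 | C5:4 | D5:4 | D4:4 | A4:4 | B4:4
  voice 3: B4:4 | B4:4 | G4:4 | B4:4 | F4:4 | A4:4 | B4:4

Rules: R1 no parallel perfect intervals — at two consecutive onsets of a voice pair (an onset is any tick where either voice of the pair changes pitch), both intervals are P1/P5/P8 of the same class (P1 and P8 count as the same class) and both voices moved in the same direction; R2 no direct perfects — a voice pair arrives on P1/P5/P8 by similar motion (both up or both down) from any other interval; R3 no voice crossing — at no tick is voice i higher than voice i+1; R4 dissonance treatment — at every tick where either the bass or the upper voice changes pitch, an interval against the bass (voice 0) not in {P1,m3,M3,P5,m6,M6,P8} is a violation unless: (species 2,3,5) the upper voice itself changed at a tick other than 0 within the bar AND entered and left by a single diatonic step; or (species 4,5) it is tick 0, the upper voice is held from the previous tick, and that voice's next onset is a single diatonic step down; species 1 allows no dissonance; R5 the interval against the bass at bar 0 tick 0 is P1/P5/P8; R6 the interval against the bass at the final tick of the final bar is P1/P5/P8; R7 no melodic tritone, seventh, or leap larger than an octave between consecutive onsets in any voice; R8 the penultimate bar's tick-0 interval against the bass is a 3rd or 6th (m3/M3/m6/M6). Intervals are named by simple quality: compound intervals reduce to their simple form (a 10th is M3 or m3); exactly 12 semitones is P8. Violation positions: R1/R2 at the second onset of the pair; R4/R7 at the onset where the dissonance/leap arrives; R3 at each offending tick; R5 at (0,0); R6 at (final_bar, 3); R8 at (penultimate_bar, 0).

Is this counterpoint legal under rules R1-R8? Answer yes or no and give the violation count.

bar 0: v0=G3 v1=G4 v2=B4 v3=B4 (M3)
bar 1: v0=B3 v1=G4 v2=B4 v3=B4 (P8)
bar 2: v0=C4 v1=G4 v2=C5 v3=G4 (P5)
bar 3: v0=B3 v1=A4 v2=D5 v3=B4 (P8)
bar 4: v0=G3 v1=E4 v2=D4 v3=F4 (m7)
bar 5: v0=A3 v1=F4 v2=A4 v3=A4 (P8)
bar 6: v0=G3 v1=G4 v2=B4 v3=B4 (M3)
  R5 @ bar0.0: opens on M3
  R5 @ bar0.0: opens on M3
  R1 @ bar2.0: B3/B4 P8 -> C4/C5 P8 similar
  R3 @ bar2.0: C5 above G4
  R3 @ bar2.1: C5 above G4
  R3 @ bar2.2: C5 above G4
  R3 @ bar2.3: C5 above G4
  R3 @ bar3.0: D5 above B4
  R4 @ bar3.0: B3/A4 m7 untreated
  R3 @ bar3.1: D5 above B4
  R3 @ bar3.2: D5 above B4
  R3 @ bar3.3: D5 above B4
  R2 @ bar4.0: B3/D5 m3 -> G3/D4 P5 similar
  R3 @ bar4.0: E4 above D4
  R4 @ bar4.0: G3/F4 m7 untreated
  R7 @ bar4.0: B4->F4 leap 6st
  R3 @ bar4.1: E4 above D4
  R3 @ bar4.2: E4 above D4
  R3 @ bar4.3: E4 above D4
  R2 @ bar5.0: G3/D4 P5 -> A3/A4 P8 similar
  R2 @ bar5.0: G3/F4 m7 -> A3/A4 P8 similar
  R2 @ bar5.0: D4/F4 m3 -> A4/A4 P1 similar
  R8 @ bar5.0: penult P8 not 3rd/6th
  R8 @ bar5.0: penult P8 not 3rd/6th
  R1 @ bar6.0: A4/A4 P1 -> B4/B4 P1 similar
  R6 @ bar6.3: closes on M3
  R6 @ bar6.3: closes on M3

No (27 violations)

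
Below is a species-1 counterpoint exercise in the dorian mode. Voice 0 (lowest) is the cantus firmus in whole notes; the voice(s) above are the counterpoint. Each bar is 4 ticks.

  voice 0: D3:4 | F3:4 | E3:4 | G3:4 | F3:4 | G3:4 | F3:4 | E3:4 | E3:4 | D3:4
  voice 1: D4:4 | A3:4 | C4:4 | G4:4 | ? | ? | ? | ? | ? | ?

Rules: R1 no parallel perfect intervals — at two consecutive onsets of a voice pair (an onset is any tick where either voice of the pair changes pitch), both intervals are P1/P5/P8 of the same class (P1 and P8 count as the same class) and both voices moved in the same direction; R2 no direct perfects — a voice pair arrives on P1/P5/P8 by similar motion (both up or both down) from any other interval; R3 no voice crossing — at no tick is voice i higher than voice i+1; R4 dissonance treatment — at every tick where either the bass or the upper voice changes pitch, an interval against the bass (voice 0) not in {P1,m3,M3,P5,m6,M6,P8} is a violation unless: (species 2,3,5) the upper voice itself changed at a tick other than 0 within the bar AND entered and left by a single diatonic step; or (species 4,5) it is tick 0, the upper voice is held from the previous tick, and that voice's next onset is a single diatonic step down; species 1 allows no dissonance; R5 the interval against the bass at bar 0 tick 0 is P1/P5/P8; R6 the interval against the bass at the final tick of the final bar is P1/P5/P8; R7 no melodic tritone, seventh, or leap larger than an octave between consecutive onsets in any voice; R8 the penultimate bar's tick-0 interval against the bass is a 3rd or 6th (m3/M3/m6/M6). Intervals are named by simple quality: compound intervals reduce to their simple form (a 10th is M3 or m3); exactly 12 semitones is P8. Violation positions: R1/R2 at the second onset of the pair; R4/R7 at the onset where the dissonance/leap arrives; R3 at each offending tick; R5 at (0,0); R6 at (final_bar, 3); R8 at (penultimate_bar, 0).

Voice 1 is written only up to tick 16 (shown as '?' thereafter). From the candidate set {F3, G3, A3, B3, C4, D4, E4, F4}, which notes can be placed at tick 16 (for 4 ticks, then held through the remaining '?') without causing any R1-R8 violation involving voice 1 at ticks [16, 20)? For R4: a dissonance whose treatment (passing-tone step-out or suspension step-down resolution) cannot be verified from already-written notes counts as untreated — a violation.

{D4}

F3: violates R1,R7
G3: violates R4
A3: violates R7
B3: violates R4
C4: violates R2
D4: legal
E4: violates R4
F4: violates R1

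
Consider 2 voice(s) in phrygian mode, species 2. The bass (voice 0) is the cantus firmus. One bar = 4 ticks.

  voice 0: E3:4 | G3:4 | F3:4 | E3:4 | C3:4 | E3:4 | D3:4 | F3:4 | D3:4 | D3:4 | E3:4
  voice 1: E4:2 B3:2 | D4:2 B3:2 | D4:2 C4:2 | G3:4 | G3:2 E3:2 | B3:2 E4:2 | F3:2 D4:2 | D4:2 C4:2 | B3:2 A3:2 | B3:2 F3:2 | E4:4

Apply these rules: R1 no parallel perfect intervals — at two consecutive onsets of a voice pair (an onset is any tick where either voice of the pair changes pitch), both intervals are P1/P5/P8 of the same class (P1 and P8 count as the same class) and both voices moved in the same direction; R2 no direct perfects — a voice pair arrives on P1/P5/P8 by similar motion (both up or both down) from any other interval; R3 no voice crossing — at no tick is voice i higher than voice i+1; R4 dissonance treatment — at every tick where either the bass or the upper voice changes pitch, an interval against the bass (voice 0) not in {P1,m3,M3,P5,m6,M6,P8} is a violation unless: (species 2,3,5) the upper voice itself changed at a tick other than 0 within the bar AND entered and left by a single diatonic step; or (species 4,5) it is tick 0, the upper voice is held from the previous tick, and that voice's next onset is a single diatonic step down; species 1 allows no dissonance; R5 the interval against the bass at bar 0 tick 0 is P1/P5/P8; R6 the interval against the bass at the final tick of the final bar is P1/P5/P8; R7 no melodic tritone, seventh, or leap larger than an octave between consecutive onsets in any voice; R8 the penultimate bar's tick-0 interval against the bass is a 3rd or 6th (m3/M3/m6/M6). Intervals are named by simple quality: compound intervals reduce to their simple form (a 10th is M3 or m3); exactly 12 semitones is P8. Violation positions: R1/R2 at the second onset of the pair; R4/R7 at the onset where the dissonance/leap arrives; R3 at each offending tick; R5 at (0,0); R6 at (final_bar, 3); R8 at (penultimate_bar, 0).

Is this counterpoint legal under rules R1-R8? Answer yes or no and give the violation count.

No (6 violations)

bar 0: v0=E3 v1=E4 (P8)
bar 1: v0=G3 v1=D4 (P5)
bar 2: v0=F3 v1=D4 (M6)
bar 3: v0=E3 v1=G3 (m3)
bar 4: v0=C3 v1=G3 (P5)
bar 5: v0=E3 v1=B3 (P5)
bar 6: v0=D3 v1=F3 (m3)
bar 7: v0=F3 v1=D4 (M6)
bar 8: v0=D3 v1=B3 (M6)
bar 9: v0=D3 v1=B3 (M6)
bar 10: v0=E3 v1=E4 (P8)
  R1 @ bar1.0: E3/B3 P5 -> G3/D4 P5 similar
  R2 @ bar5.0: C3/E3 M3 -> E3/B3 P5 similar
  R7 @ bar6.0: E4->F3 leap 11st
  R7 @ bar9.2: B3->F3 leap 6st
  R2 @ bar10.0: D3/F3 m3 -> E3/E4 P8 similar
  R7 @ bar10.0: F3->E4 leap 11st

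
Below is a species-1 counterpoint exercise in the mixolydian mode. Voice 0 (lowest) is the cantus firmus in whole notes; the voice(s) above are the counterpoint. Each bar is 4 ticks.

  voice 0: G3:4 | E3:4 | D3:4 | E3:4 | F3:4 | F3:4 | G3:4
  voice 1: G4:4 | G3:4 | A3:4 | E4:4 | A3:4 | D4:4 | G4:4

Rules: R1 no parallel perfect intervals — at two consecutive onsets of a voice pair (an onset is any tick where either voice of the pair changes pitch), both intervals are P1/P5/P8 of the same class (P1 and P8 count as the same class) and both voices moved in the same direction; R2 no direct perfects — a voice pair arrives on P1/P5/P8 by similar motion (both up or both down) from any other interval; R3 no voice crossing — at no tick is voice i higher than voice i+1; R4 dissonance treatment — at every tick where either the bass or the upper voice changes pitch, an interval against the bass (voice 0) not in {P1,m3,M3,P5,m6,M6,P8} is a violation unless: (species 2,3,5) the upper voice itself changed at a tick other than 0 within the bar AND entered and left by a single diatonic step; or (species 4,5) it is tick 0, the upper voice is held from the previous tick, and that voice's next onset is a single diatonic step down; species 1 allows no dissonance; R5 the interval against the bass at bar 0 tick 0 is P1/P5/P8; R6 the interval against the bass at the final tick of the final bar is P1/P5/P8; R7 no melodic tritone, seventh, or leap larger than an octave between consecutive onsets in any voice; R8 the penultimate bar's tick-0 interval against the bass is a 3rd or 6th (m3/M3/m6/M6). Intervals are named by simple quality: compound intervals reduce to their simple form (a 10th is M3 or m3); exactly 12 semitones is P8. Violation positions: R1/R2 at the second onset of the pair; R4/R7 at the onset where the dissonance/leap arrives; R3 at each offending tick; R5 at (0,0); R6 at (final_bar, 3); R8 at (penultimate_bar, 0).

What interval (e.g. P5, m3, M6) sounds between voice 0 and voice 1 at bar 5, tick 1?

voice 0=F3 voice 1=D4 -> M6

M6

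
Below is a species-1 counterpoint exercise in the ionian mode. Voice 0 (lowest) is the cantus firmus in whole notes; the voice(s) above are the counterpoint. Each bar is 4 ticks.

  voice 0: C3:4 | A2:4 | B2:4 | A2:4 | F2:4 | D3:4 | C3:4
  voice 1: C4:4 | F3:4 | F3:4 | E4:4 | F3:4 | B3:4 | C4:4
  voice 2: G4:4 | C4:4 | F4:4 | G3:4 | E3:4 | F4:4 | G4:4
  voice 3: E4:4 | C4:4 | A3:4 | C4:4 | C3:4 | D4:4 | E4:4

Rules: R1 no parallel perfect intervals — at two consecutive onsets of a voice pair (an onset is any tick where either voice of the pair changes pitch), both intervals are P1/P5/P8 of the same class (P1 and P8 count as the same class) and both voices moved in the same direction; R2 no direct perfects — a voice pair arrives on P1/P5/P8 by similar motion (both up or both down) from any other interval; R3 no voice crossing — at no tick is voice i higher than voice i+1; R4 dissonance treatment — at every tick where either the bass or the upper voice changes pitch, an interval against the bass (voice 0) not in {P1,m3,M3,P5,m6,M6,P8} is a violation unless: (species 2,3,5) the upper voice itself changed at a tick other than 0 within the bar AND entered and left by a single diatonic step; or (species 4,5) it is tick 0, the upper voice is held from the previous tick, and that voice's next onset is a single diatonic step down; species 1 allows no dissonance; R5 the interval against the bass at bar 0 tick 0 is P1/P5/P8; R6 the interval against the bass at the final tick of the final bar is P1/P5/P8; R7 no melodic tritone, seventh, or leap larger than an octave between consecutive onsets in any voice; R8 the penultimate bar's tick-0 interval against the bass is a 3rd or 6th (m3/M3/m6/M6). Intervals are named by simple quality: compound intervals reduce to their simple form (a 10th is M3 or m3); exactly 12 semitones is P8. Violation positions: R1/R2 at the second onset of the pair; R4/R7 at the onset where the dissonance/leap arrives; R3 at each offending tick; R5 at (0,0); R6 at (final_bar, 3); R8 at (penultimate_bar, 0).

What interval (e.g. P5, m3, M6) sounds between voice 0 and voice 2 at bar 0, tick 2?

P5

voice 0=C3 voice 2=G4 -> P5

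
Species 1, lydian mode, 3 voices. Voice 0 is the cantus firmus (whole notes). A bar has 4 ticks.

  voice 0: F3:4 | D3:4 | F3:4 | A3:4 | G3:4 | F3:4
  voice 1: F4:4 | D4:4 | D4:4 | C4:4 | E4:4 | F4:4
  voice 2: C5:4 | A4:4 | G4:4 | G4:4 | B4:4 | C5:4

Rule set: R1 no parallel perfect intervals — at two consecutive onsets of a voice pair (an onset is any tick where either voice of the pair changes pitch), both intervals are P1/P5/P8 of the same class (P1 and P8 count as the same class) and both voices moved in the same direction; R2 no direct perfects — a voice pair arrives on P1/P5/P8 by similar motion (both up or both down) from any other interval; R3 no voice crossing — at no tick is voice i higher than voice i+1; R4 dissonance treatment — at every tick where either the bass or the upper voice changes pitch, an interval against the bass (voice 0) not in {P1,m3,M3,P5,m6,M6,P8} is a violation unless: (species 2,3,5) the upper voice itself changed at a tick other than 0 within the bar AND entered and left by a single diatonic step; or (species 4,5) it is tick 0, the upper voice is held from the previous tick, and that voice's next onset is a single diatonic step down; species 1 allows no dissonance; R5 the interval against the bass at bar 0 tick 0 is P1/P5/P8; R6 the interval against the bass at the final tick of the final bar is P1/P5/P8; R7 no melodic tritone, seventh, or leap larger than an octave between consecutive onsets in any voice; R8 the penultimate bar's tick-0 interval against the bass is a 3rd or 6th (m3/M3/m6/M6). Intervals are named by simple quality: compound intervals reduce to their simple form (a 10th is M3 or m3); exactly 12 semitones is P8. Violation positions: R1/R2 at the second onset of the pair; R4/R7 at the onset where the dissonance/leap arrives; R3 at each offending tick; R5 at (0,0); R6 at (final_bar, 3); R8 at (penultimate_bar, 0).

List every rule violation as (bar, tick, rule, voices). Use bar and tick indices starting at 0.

bar 0: v0=F3 v1=F4 v2=C5 downbeat P5
bar 1: v0=D3 v1=D4 v2=A4 downbeat P5
bar 2: v0=F3 v1=D4 v2=G4 downbeat M2
bar 3: v0=A3 v1=C4 v2=G4 downbeat m7
bar 4: v0=G3 v1=E4 v2=B4 downbeat M3
bar 5: v0=F3 v1=F4 v2=C5 downbeat P5
  -> R1 @ bar 1 tick 0 v(0, 1): F3/F4 P8 -> D3/D4 P8 similar
  -> R1 @ bar 1 tick 0 v(0, 2): F3/C5 P5 -> D3/A4 P5 similar
  -> R1 @ bar 1 tick 0 v(1, 2): F4/C5 P5 -> D4/A4 P5 similar
  -> R4 @ bar 2 tick 0 v(0, 2): F3/G4 M2 untreated
  -> R4 @ bar 3 tick 0 v(0, 2): A3/G4 m7 untreated
  -> R1 @ bar 4 tick 0 v(1, 2): C4/G4 P5 -> E4/B4 P5 similar
  -> R1 @ bar 5 tick 0 v(1, 2): E4/B4 P5 -> F4/C5 P5 similar

(1, 0, R1, (0, 1))
(1, 0, R1, (0, 2))
(1, 0, R1, (1, 2))
(2, 0, R4, (0, 2))
(3, 0, R4, (0, 2))
(4, 0, R1, (1, 2))
(5, 0, R1, (1, 2))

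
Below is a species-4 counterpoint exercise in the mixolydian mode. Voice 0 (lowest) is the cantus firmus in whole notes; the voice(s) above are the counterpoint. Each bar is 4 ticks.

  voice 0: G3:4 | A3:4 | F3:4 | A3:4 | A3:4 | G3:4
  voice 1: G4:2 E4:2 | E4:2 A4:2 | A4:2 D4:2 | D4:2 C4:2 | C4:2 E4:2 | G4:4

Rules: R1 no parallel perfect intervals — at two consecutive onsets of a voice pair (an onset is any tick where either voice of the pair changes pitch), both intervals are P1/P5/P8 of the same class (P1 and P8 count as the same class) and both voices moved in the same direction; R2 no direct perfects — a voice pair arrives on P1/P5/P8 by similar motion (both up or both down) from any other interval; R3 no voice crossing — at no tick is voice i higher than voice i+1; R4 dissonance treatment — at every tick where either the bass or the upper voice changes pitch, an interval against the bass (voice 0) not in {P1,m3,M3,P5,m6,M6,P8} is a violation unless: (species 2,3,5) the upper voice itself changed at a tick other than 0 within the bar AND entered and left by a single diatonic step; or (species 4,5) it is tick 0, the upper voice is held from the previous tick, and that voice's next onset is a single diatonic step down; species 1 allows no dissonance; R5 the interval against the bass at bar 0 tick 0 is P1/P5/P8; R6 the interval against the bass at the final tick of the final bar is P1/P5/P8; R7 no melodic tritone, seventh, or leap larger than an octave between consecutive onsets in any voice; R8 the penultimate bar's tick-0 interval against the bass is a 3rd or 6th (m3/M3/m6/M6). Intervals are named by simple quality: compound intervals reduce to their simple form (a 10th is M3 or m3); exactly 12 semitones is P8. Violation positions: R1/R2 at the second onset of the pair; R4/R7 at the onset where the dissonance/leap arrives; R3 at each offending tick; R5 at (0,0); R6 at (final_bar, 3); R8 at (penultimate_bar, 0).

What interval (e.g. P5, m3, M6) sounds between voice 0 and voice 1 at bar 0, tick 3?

voice 0=G3 voice 1=E4 -> M6

M6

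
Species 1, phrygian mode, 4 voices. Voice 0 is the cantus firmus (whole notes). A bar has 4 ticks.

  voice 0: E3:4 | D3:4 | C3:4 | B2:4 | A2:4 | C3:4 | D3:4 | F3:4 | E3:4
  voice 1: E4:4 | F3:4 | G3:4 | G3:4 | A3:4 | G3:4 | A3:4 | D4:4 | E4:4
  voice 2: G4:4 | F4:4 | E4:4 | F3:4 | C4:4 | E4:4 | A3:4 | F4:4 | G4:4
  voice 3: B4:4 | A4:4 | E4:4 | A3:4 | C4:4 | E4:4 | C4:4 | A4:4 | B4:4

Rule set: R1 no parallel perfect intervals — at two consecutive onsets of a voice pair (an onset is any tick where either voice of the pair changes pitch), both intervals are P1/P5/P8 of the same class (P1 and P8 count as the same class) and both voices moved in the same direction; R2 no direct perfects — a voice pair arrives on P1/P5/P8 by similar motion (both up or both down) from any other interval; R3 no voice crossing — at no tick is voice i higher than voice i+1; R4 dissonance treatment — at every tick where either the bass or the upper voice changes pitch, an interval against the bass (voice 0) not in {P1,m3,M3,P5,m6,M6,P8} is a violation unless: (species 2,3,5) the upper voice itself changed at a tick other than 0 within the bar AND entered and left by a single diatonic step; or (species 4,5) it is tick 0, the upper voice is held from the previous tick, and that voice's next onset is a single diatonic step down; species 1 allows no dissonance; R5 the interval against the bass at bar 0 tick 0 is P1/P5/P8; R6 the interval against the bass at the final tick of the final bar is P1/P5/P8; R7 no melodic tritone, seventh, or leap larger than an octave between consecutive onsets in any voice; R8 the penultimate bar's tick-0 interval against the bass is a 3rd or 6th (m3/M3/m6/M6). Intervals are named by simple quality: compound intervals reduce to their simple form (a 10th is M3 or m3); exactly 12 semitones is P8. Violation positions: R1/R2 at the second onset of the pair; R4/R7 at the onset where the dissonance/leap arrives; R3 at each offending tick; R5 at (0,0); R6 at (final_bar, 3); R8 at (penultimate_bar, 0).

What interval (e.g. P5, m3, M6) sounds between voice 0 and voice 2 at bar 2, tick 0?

M3

voice 0=C3 voice 2=E4 -> M3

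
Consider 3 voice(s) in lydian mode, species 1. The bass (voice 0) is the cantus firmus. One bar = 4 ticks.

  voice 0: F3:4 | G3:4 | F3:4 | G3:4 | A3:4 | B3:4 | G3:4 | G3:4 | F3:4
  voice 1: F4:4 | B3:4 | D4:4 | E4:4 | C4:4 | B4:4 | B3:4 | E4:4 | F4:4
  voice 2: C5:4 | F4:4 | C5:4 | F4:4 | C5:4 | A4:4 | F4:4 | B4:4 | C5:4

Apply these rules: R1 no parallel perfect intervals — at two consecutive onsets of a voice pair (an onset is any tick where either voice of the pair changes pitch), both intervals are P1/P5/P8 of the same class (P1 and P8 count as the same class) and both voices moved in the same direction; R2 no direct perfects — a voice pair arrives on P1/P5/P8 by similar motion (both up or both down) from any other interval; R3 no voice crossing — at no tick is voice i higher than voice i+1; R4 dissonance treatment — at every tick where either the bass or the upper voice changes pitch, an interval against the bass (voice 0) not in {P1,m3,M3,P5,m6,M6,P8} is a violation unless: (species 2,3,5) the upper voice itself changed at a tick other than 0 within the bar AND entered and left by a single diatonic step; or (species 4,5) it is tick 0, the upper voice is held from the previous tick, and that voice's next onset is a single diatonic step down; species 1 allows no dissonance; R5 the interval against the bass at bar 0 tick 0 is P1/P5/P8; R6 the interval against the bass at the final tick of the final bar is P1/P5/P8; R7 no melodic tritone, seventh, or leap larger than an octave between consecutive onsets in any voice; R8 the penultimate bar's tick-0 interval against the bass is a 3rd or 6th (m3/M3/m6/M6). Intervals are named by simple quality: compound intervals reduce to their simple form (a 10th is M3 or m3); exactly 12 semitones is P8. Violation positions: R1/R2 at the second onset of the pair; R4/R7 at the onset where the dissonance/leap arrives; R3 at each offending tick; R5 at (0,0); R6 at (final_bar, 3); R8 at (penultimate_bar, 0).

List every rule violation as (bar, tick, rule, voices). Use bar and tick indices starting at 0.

(1, 0, R4, (0, 2))
(1, 0, R7, (1,))
(3, 0, R4, (0, 2))
(5, 0, R2, (0, 1))
(5, 0, R3, (1, 2))
(5, 0, R4, (0, 2))
(5, 0, R7, (1,))
(5, 1, R3, (1, 2))
(5, 2, R3, (1, 2))
(5, 3, R3, (1, 2))
(6, 0, R4, (0, 2))
(7, 0, R2, (1, 2))
(7, 0, R7, (2,))
(8, 0, R1, (1, 2))

bar 0: v0=F3 v1=F4 v2=C5 downbeat P5
bar 1: v0=G3 v1=B3 v2=F4 downbeat m7
bar 2: v0=F3 v1=D4 v2=C5 downbeat P5
bar 3: v0=G3 v1=E4 v2=F4 downbeat m7
bar 4: v0=A3 v1=C4 v2=C5 downbeat m3
bar 5: v0=B3 v1=B4 v2=A4 downbeat m7
bar 6: v0=G3 v1=B3 v2=F4 downbeat m7
bar 7: v0=G3 v1=E4 v2=B4 downbeat M3
bar 8: v0=F3 v1=F4 v2=C5 downbeat P5
  -> R4 @ bar 1 tick 0 v(0, 2): G3/F4 m7 untreated
  -> R7 @ bar 1 tick 0 v(1,): F4->B3 leap 6st
  -> R4 @ bar 3 tick 0 v(0, 2): G3/F4 m7 untreated
  -> R2 @ bar 5 tick 0 v(0, 1): A3/C4 m3 -> B3/B4 P8 similar
  -> R3 @ bar 5 tick 0 v(1, 2): B4 above A4
  -> R4 @ bar 5 tick 0 v(0, 2): B3/A4 m7 untreated
  -> R7 @ bar 5 tick 0 v(1,): C4->B4 leap 11st
  -> R3 @ bar 5 tick 1 v(1, 2): B4 above A4
  -> R3 @ bar 5 tick 2 v(1, 2): B4 above A4
  -> R3 @ bar 5 tick 3 v(1, 2): B4 above A4
  -> R4 @ bar 6 tick 0 v(0, 2): G3/F4 m7 untreated
  -> R2 @ bar 7 tick 0 v(1, 2): B3/F4 TT -> E4/B4 P5 similar
  -> R7 @ bar 7 tick 0 v(2,): F4->B4 leap 6st
  -> R1 @ bar 8 tick 0 v(1, 2): E4/B4 P5 -> F4/C5 P5 similar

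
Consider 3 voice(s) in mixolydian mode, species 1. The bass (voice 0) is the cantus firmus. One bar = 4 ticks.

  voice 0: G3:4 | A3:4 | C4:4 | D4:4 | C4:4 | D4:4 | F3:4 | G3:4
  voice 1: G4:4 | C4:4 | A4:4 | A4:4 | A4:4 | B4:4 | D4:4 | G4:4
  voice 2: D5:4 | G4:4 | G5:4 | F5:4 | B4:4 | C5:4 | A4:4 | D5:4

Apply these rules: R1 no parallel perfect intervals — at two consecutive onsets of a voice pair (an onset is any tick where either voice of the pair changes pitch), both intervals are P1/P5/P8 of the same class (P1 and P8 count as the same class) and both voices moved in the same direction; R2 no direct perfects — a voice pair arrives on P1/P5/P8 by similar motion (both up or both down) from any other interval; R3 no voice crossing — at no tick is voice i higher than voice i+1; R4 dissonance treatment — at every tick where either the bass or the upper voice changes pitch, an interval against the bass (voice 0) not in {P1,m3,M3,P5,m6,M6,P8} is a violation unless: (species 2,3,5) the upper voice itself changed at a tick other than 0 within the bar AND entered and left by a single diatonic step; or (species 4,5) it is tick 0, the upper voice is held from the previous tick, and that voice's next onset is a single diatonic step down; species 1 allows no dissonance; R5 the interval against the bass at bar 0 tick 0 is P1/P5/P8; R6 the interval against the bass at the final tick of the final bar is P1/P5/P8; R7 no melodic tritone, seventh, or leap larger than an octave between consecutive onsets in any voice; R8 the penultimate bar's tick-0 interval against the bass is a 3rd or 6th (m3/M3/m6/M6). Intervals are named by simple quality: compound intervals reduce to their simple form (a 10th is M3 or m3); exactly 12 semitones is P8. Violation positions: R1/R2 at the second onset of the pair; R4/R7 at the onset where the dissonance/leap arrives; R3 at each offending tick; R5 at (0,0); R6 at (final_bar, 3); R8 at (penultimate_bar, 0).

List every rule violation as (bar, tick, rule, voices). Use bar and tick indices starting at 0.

bar 0: v0=G3 v1=G4 v2=D5 downbeat P5
bar 1: v0=A3 v1=C4 v2=G4 downbeat m7
bar 2: v0=C4 v1=A4 v2=G5 downbeat P5
bar 3: v0=D4 v1=A4 v2=F5 downbeat m3
bar 4: v0=C4 v1=A4 v2=B4 downbeat M7
bar 5: v0=D4 v1=B4 v2=C5 downbeat m7
bar 6: v0=F3 v1=D4 v2=A4 downbeat M3
bar 7: v0=G3 v1=G4 v2=D5 downbeat P5
  -> R1 @ bar 1 tick 0 v(1, 2): G4/D5 P5 -> C4/G4 P5 similar
  -> R4 @ bar 1 tick 0 v(0, 2): A3/G4 m7 untreated
  -> R2 @ bar 2 tick 0 v(0, 2): A3/G4 m7 -> C4/G5 P5 similar
  -> R4 @ bar 4 tick 0 v(0, 2): C4/B4 M7 untreated
  -> R7 @ bar 4 tick 0 v(2,): F5->B4 leap 6st
  -> R4 @ bar 5 tick 0 v(0, 2): D4/C5 m7 untreated
  -> R2 @ bar 6 tick 0 v(1, 2): B4/C5 m2 -> D4/A4 P5 similar
  -> R1 @ bar 7 tick 0 v(1, 2): D4/A4 P5 -> G4/D5 P5 similar
  -> R2 @ bar 7 tick 0 v(0, 1): F3/D4 M6 -> G3/G4 P8 similar
  -> R2 @ bar 7 tick 0 v(0, 2): F3/A4 M3 -> G3/D5 P5 similar

(1, 0, R1, (1, 2))
(1, 0, R4, (0, 2))
(2, 0, R2, (0, 2))
(4, 0, R4, (0, 2))
(4, 0, R7, (2,))
(5, 0, R4, (0, 2))
(6, 0, R2, (1, 2))
(7, 0, R1, (1, 2))
(7, 0, R2, (0, 1))
(7, 0, R2, (0, 2))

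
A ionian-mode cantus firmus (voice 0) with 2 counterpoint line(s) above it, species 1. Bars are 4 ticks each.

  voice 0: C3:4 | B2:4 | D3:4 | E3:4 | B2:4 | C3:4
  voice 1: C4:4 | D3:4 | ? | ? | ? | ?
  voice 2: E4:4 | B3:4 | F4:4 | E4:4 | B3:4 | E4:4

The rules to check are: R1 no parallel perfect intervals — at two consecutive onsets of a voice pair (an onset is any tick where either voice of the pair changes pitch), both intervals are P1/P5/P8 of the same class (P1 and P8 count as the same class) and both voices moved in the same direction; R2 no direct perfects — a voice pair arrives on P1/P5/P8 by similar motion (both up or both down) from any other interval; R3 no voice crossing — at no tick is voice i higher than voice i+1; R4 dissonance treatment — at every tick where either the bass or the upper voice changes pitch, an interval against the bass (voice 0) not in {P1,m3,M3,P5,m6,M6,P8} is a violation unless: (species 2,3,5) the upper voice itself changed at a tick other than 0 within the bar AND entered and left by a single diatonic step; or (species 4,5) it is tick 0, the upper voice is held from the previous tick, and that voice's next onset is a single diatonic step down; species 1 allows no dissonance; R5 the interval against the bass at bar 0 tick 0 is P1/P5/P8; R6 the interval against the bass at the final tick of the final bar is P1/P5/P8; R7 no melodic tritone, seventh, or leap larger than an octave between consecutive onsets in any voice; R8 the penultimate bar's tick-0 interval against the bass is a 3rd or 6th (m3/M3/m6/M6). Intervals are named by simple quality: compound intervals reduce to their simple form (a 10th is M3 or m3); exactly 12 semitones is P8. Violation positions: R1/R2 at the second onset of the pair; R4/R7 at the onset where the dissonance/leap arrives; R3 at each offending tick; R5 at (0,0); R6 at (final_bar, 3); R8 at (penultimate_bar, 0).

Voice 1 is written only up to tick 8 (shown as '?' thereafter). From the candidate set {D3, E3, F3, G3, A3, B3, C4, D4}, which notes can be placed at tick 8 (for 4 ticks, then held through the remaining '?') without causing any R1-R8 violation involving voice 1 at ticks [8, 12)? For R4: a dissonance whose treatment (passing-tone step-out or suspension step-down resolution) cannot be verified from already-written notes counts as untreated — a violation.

D3: legal
E3: violates R4
F3: violates R2
G3: violates R4
A3: violates R2
B3: legal
C4: violates R4,R7
D4: violates R2

{B3, D3}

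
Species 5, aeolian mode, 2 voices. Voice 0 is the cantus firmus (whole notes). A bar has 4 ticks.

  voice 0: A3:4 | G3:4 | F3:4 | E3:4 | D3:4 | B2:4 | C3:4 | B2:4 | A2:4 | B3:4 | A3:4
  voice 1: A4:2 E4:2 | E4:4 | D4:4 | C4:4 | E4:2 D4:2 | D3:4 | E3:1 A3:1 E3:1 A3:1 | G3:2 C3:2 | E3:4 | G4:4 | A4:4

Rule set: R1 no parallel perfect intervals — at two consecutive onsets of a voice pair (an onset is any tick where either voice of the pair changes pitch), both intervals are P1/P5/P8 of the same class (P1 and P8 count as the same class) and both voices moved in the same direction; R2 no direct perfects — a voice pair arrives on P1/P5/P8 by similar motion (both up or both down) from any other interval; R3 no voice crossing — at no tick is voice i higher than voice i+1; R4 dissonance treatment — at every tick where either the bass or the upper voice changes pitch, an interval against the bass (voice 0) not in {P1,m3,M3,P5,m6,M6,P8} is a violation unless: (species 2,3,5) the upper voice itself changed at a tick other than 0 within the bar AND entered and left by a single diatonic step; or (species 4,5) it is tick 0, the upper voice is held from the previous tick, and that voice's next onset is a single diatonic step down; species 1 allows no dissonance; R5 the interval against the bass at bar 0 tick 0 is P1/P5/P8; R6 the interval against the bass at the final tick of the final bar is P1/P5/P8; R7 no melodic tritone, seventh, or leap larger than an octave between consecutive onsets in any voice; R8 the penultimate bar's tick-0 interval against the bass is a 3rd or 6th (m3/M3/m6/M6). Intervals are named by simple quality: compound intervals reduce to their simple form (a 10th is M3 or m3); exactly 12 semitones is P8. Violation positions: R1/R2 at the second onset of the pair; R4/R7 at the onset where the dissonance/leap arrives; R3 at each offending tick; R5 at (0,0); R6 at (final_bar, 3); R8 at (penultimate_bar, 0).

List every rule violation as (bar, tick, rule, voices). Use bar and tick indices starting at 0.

bar 0: v0=A3 v1=A4 downbeat P8
bar 1: v0=G3 v1=E4 downbeat M6
bar 2: v0=F3 v1=D4 downbeat M6
bar 3: v0=E3 v1=C4 downbeat m6
bar 4: v0=D3 v1=E4 downbeat M2
bar 5: v0=B2 v1=D3 downbeat m3
bar 6: v0=C3 v1=E3 downbeat M3
bar 7: v0=B2 v1=G3 downbeat m6
bar 8: v0=A2 v1=E3 downbeat P5
bar 9: v0=B3 v1=G4 downbeat m6
bar 10: v0=A3 v1=A4 downbeat P8
  -> R4 @ bar 4 tick 0 v(0, 1): D3/E4 M2 untreated
  -> R4 @ bar 7 tick 2 v(0, 1): B2/C3 m2 untreated
  -> R7 @ bar 9 tick 0 v(0,): A2->B3 leap 14st
  -> R7 @ bar 9 tick 0 v(1,): E3->G4 leap 15st

(4, 0, R4, (0, 1))
(7, 2, R4, (0, 1))
(9, 0, R7, (0,))
(9, 0, R7, (1,))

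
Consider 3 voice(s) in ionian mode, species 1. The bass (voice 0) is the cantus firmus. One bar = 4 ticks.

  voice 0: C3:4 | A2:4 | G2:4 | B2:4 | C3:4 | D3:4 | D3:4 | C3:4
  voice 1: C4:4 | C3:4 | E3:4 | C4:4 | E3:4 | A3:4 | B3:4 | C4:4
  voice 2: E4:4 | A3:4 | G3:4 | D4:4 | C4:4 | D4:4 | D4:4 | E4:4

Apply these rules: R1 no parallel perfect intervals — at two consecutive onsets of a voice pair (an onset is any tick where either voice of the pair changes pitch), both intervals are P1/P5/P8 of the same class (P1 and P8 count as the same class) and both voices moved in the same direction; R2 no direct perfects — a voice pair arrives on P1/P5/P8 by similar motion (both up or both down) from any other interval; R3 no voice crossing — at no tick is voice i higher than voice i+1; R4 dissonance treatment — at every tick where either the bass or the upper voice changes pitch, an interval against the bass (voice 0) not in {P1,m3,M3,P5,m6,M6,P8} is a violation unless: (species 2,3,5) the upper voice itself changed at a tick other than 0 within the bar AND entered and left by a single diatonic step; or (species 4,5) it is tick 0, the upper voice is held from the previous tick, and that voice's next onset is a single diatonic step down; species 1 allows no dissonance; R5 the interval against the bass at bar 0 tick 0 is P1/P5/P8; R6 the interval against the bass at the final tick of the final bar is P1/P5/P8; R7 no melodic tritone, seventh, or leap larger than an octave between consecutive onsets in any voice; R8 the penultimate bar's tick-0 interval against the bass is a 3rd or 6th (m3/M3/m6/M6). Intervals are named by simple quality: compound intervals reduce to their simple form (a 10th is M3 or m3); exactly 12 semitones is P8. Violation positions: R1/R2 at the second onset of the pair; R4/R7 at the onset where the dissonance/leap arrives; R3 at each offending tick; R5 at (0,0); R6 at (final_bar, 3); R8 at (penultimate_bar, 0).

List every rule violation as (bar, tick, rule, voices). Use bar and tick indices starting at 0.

bar 0: v0=C3 v1=C4 v2=E4 downbeat M3
bar 1: v0=A2 v1=C3 v2=A3 downbeat P8
bar 2: v0=G2 v1=E3 v2=G3 downbeat P8
bar 3: v0=B2 v1=C4 v2=D4 downbeat m3
bar 4: v0=C3 v1=E3 v2=C4 downbeat P8
bar 5: v0=D3 v1=A3 v2=D4 downbeat P8
bar 6: v0=D3 v1=B3 v2=D4 downbeat P8
bar 7: v0=C3 v1=C4 v2=E4 downbeat M3
  -> R5 @ bar 0 tick 0 v(0, 2): opens on M3
  -> R2 @ bar 1 tick 0 v(0, 2): C3/E4 M3 -> A2/A3 P8 similar
  -> R1 @ bar 2 tick 0 v(0, 2): A2/A3 P8 -> G2/G3 P8 similar
  -> R4 @ bar 3 tick 0 v(0, 1): B2/C4 m2 untreated
  -> R1 @ bar 5 tick 0 v(0, 2): C3/C4 P8 -> D3/D4 P8 similar
  -> R2 @ bar 5 tick 0 v(0, 1): C3/E3 M3 -> D3/A3 P5 similar
  -> R8 @ bar 6 tick 0 v(0, 2): penult P8 not 3rd/6th
  -> R6 @ bar 7 tick 3 v(0, 2): closes on M3

(0, 0, R5, (0, 2))
(1, 0, R2, (0, 2))
(2, 0, R1, (0, 2))
(3, 0, R4, (0, 1))
(5, 0, R1, (0, 2))
(5, 0, R2, (0, 1))
(6, 0, R8, (0, 2))
(7, 3, R6, (0, 2))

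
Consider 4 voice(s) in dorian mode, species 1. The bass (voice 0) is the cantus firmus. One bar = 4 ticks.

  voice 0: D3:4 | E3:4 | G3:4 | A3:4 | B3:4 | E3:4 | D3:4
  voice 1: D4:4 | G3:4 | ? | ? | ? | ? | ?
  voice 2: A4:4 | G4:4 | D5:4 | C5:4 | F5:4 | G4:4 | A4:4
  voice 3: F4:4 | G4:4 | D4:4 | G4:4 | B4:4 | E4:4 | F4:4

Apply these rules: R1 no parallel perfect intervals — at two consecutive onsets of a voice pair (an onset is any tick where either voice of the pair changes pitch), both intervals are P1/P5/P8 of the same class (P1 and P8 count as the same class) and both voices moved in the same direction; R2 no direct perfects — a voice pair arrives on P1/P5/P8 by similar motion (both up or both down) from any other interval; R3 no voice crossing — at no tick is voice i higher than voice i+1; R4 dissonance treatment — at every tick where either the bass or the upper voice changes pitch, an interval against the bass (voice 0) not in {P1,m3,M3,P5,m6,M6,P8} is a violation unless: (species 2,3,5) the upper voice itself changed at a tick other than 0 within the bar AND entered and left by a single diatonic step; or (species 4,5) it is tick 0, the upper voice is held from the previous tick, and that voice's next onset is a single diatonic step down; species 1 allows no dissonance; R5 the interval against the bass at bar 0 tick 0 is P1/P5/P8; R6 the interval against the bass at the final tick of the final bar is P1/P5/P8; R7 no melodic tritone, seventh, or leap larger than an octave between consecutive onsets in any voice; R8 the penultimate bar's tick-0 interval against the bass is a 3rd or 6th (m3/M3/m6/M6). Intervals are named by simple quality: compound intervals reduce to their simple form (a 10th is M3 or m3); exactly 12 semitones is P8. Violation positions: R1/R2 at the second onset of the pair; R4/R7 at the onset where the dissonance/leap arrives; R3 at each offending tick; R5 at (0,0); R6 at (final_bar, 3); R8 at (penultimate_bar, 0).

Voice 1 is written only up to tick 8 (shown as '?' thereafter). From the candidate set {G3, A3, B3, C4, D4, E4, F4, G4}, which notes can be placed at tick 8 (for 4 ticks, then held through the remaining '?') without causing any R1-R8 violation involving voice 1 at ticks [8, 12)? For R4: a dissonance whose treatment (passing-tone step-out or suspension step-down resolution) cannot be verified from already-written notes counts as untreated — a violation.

G3: legal
A3: violates R4
B3: legal
C4: violates R4
D4: violates R1,R2
E4: legal
F4: violates R4,R7
G4: violates R2

{B3, E4, G3}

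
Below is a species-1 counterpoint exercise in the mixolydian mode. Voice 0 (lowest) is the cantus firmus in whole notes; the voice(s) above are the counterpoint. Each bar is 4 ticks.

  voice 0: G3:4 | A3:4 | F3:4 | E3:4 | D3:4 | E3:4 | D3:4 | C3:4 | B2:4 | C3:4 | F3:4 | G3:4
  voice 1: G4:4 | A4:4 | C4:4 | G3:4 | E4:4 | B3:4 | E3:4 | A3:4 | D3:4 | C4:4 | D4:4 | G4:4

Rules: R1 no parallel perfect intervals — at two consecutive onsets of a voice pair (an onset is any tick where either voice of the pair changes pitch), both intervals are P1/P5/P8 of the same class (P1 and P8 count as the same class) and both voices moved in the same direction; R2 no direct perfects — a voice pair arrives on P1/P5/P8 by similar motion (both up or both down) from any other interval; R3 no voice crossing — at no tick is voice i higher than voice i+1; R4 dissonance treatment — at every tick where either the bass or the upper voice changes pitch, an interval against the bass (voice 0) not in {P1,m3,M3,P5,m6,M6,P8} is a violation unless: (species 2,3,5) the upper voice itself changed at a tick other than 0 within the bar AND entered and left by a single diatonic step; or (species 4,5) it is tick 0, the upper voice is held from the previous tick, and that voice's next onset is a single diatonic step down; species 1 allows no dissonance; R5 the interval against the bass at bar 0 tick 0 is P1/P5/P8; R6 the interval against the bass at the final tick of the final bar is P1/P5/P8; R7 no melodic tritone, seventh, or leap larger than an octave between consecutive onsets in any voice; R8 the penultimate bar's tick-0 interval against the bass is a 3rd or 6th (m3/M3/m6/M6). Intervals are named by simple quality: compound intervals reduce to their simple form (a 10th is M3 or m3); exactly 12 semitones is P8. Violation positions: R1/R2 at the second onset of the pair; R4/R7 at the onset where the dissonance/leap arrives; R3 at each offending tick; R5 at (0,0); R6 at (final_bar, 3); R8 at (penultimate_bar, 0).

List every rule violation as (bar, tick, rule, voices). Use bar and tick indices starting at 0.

bar 0: v0=G3 v1=G4 downbeat P8
bar 1: v0=A3 v1=A4 downbeat P8
bar 2: v0=F3 v1=C4 downbeat P5
bar 3: v0=E3 v1=G3 downbeat m3
bar 4: v0=D3 v1=E4 downbeat M2
bar 5: v0=E3 v1=B3 downbeat P5
bar 6: v0=D3 v1=E3 downbeat M2
bar 7: v0=C3 v1=A3 downbeat M6
bar 8: v0=B2 v1=D3 downbeat m3
bar 9: v0=C3 v1=C4 downbeat P8
bar 10: v0=F3 v1=D4 downbeat M6
bar 11: v0=G3 v1=G4 downbeat P8
  -> R1 @ bar 1 tick 0 v(0, 1): G3/G4 P8 -> A3/A4 P8 similar
  -> R2 @ bar 2 tick 0 v(0, 1): A3/A4 P8 -> F3/C4 P5 similar
  -> R4 @ bar 4 tick 0 v(0, 1): D3/E4 M2 untreated
  -> R4 @ bar 6 tick 0 v(0, 1): D3/E3 M2 untreated
  -> R2 @ bar 9 tick 0 v(0, 1): B2/D3 m3 -> C3/C4 P8 similar
  -> R7 @ bar 9 tick 0 v(1,): D3->C4 leap 10st
  -> R2 @ bar 11 tick 0 v(0, 1): F3/D4 M6 -> G3/G4 P8 similar

(1, 0, R1, (0, 1))
(2, 0, R2, (0, 1))
(4, 0, R4, (0, 1))
(6, 0, R4, (0, 1))
(9, 0, R2, (0, 1))
(9, 0, R7, (1,))
(11, 0, R2, (0, 1))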